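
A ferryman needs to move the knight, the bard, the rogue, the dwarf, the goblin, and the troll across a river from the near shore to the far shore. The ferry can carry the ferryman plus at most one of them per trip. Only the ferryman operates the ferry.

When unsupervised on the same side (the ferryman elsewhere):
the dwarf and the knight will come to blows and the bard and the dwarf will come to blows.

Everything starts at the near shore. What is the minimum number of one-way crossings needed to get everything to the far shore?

13

Counting alone: the ferryman can take at most 1 across per trip to the far shore, so moving all 6 needs at least 6 loaded trips out, with a return between consecutive ones — at least 11 crossings.
The safety rule pushes this higher. Following every safe sequence of crossings, the most of the 6 that can be at the far shore as the ferry arrives there on crossing 11 is 5 — never all 6.
So no plan with fewer than 13 crossings exists, and this one achieves 13:
1. Ferryman goes to the far shore with the dwarf.  [the near shore: the bard, the goblin, the knight, the rogue, the troll | the far shore: the dwarf]
2. Ferryman goes back to the near shore alone.  [the near shore: the bard, the goblin, the knight, the rogue, the troll | the far shore: the dwarf]
3. Ferryman goes to the far shore with the knight.  [the near shore: the bard, the goblin, the rogue, the troll | the far shore: the dwarf, the knight]
4. Ferryman goes back to the near shore with the dwarf.  [the near shore: the bard, the dwarf, the goblin, the rogue, the troll | the far shore: the knight]
5. Ferryman goes to the far shore with the bard.  [the near shore: the dwarf, the goblin, the rogue, the troll | the far shore: the bard, the knight]
6. Ferryman goes back to the near shore alone.  [the near shore: the dwarf, the goblin, the rogue, the troll | the far shore: the bard, the knight]
7. Ferryman goes to the far shore with the rogue.  [the near shore: the dwarf, the goblin, the troll | the far shore: the bard, the knight, the rogue]
8. Ferryman goes back to the near shore alone.  [the near shore: the dwarf, the goblin, the troll | the far shore: the bard, the knight, the rogue]
9. Ferryman goes to the far shore with the goblin.  [the near shore: the dwarf, the troll | the far shore: the bard, the goblin, the knight, the rogue]
10. Ferryman goes back to the near shore alone.  [the near shore: the dwarf, the troll | the far shore: the bard, the goblin, the knight, the rogue]
11. Ferryman goes to the far shore with the troll.  [the near shore: the dwarf | the far shore: the bard, the goblin, the knight, the rogue, the troll]
12. Ferryman goes back to the near shore alone.  [the near shore: the dwarf | the far shore: the bard, the goblin, the knight, the rogue, the troll]
13. Ferryman goes to the far shore with the dwarf.  [the near shore: — | the far shore: the bard, the dwarf, the goblin, the knight, the rogue, the troll]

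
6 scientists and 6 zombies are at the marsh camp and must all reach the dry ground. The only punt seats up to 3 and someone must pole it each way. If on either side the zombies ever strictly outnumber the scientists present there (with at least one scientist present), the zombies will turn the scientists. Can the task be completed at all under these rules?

Following every safe sequence of crossings from the start, the most of the 12 that can be at the dry ground as the punt arrives there on crossings 1, 3, 5 is 3, 5, 6 respectively; the best ever achieved is 6 of 12.
From crossing 7 on, no configuration arises that was not already reachable earlier: only 17 distinct safe configurations (who is on which side, and where the punt is) can ever be reached, none of them has everyone across, and every continuation just revisits them. They are: 0 scientists + 0 zombies across (punt back at the start); 0 scientists + 1 zombie across (punt there); 0 scientists + 1 zombie across (punt back at the start); 0 scientists + 2 zombies across (punt there); 0 scientists + 2 zombies across (punt back at the start); 0 scientists + 3 zombies across (punt there); 0 scientists + 3 zombies across (punt back at the start); 0 scientists + 4 zombies across (punt there); 0 scientists + 4 zombies across (punt back at the start); 0 scientists + 5 zombies across (punt there); 0 scientists + 5 zombies across (punt back at the start); 0 scientists + 6 zombies across (punt there); 1 scientist + 1 zombie across (punt there); 1 scientist + 1 zombie across (punt back at the start); 2 scientists + 2 zombies across (punt there); 2 scientists + 2 zombies across (punt back at the start); 3 scientists + 3 zombies across (punt there). So no valid plan exists.

No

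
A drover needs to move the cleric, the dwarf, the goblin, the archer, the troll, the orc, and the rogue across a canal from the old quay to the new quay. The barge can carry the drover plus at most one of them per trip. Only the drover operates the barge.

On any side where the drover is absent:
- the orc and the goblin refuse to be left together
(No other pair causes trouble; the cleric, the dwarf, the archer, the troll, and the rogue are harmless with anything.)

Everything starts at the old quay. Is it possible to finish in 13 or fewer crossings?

Yes

Yes — this plan uses 13 crossings (≤ 13):
1. Drover goes to the new quay with the goblin.
2. Drover goes back to the old quay alone.
3. Drover goes to the new quay with the cleric.
4. Drover goes back to the old quay alone.
5. Drover goes to the new quay with the dwarf.
6. Drover goes back to the old quay alone.
7. Drover goes to the new quay with the archer.
8. Drover goes back to the old quay alone.
9. Drover goes to the new quay with the troll.
10. Drover goes back to the old quay alone.
11. Drover goes to the new quay with the rogue.
12. Drover goes back to the old quay alone.
13. Drover goes to the new quay with the orc.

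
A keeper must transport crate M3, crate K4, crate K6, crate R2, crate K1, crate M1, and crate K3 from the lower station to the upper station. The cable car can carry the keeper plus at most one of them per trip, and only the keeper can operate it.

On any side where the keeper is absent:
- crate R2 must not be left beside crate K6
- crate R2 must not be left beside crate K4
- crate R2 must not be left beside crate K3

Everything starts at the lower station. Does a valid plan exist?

No

Following every safe sequence of crossings from the start, the most of the 7 that can be at the upper station as the cable car arrives there on crossings 1, 3, 5, 7, 9 is 1, 2, 3, 4, 5 respectively; the best ever achieved is 5 of 7.
From crossing 11 on, no configuration arises that was not already reachable earlier: only 72 distinct safe configurations (who is on which side, and where the cable car is) can ever be reached, none of them has everyone across, and every continuation just revisits them. So no valid plan exists.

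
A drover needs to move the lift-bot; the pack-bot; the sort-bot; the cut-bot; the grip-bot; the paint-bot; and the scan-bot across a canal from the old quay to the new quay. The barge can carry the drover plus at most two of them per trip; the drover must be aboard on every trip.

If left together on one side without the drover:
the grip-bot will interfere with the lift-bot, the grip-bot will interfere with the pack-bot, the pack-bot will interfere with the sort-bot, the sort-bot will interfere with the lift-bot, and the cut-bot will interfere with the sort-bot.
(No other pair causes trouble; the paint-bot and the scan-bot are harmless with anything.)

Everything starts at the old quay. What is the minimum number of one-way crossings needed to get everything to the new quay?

9

Counting alone: the drover can take at most 2 across per trip to the new quay, so moving all 7 needs at least 4 loaded trips out, with a return between consecutive ones — at least 7 crossings.
The safety rule pushes this higher. Following every safe sequence of crossings, the most of the 7 that can be at the new quay as the barge arrives there on crossing 7 is 6 — never all 7.
So no plan with fewer than 9 crossings exists, and this one achieves 9:
1. Drover goes to the new quay with the grip-bot and the sort-bot.  [the old quay: the cut-bot, the lift-bot, the pack-bot, the paint-bot, the scan-bot | the new quay: the grip-bot, the sort-bot]
2. Drover goes back to the old quay alone.  [the old quay: the cut-bot, the lift-bot, the pack-bot, the paint-bot, the scan-bot | the new quay: the grip-bot, the sort-bot]
3. Drover goes to the new quay with the lift-bot.  [the old quay: the cut-bot, the pack-bot, the paint-bot, the scan-bot | the new quay: the grip-bot, the lift-bot, the sort-bot]
4. Drover goes back to the old quay with the grip-bot and the sort-bot.  [the old quay: the cut-bot, the grip-bot, the pack-bot, the paint-bot, the scan-bot, the sort-bot | the new quay: the lift-bot]
5. Drover goes to the new quay with the cut-bot and the pack-bot.  [the old quay: the grip-bot, the paint-bot, the scan-bot, the sort-bot | the new quay: the cut-bot, the lift-bot, the pack-bot]
6. Drover goes back to the old quay alone.  [the old quay: the grip-bot, the paint-bot, the scan-bot, the sort-bot | the new quay: the cut-bot, the lift-bot, the pack-bot]
7. Drover goes to the new quay with the paint-bot and the scan-bot.  [the old quay: the grip-bot, the sort-bot | the new quay: the cut-bot, the lift-bot, the pack-bot, the paint-bot, the scan-bot]
8. Drover goes back to the old quay alone.  [the old quay: the grip-bot, the sort-bot | the new quay: the cut-bot, the lift-bot, the pack-bot, the paint-bot, the scan-bot]
9. Drover goes to the new quay with the grip-bot and the sort-bot.  [the old quay: — | the new quay: the cut-bot, the grip-bot, the lift-bot, the pack-bot, the paint-bot, the scan-bot, the sort-bot]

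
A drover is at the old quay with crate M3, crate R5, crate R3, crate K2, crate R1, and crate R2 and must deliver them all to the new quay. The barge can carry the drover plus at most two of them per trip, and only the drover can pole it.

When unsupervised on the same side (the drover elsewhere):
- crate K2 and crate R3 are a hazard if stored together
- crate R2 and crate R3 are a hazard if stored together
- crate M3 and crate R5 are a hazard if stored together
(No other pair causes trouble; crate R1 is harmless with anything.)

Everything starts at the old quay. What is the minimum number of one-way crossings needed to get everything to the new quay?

7

Counting alone: the drover can take at most 2 across per trip to the new quay, so moving all 6 needs at least 3 loaded trips out, with a return between consecutive ones — at least 5 crossings.
The safety rule pushes this higher. Following every safe sequence of crossings, the most of the 6 that can be at the new quay as the barge arrives there on crossing 5 is 5 — never all 6.
So no plan with fewer than 7 crossings exists, and this one achieves 7:
1. Drover goes to the new quay with crate M3 and crate R3.  [the old quay: crate K2, crate R1, crate R2, crate R5 | the new quay: crate M3, crate R3]
2. Drover goes back to the old quay alone.  [the old quay: crate K2, crate R1, crate R2, crate R5 | the new quay: crate M3, crate R3]
3. Drover goes to the new quay with crate K2.  [the old quay: crate R1, crate R2, crate R5 | the new quay: crate K2, crate M3, crate R3]
4. Drover goes back to the old quay with crate R3.  [the old quay: crate R1, crate R2, crate R3, crate R5 | the new quay: crate K2, crate M3]
5. Drover goes to the new quay with crate R1 and crate R2.  [the old quay: crate R3, crate R5 | the new quay: crate K2, crate M3, crate R1, crate R2]
6. Drover goes back to the old quay alone.  [the old quay: crate R3, crate R5 | the new quay: crate K2, crate M3, crate R1, crate R2]
7. Drover goes to the new quay with crate R3 and crate R5.  [the old quay: — | the new quay: crate K2, crate M3, crate R1, crate R2, crate R3, crate R5]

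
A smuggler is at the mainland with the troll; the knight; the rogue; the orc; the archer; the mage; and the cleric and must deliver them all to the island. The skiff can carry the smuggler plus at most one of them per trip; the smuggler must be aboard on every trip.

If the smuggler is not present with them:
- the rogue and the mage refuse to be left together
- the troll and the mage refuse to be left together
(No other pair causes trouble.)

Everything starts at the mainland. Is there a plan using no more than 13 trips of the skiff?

Counting alone: the smuggler can take at most 1 across per trip to the island, so moving all 7 needs at least 7 loaded trips out, with a return between consecutive ones — at least 13 crossings.
The safety rule pushes this higher. Following every safe sequence of crossings, the most of the 7 that can be at the island as the skiff arrives there on crossing 13 is 6 — never all 7.
So the move cannot be finished within 13 crossings. (The shortest complete plan takes 15:)
1. Smuggler goes to the island with the mage.  [the mainland: the archer, the cleric, the knight, the orc, the rogue, the troll | the island: the mage]
2. Smuggler goes back to the mainland alone.  [the mainland: the archer, the cleric, the knight, the orc, the rogue, the troll | the island: the mage]
3. Smuggler goes to the island with the troll.  [the mainland: the archer, the cleric, the knight, the orc, the rogue | the island: the mage, the troll]
4. Smuggler goes back to the mainland with the mage.  [the mainland: the archer, the cleric, the knight, the mage, the orc, the rogue | the island: the troll]
5. Smuggler goes to the island with the rogue.  [the mainland: the archer, the cleric, the knight, the mage, the orc | the island: the rogue, the troll]
6. Smuggler goes back to the mainland alone.  [the mainland: the archer, the cleric, the knight, the mage, the orc | the island: the rogue, the troll]
7. Smuggler goes to the island with the knight.  [the mainland: the archer, the cleric, the mage, the orc | the island: the knight, the rogue, the troll]
8. Smuggler goes back to the mainland alone.  [the mainland: the archer, the cleric, the mage, the orc | the island: the knight, the rogue, the troll]
9. Smuggler goes to the island with the orc.  [the mainland: the archer, the cleric, the mage | the island: the knight, the orc, the rogue, the troll]
10. Smuggler goes back to the mainland alone.  [the mainland: the archer, the cleric, the mage | the island: the knight, the orc, the rogue, the troll]
11. Smuggler goes to the island with the archer.  [the mainland: the cleric, the mage | the island: the archer, the knight, the orc, the rogue, the troll]
12. Smuggler goes back to the mainland alone.  [the mainland: the cleric, the mage | the island: the archer, the knight, the orc, the rogue, the troll]
13. Smuggler goes to the island with the cleric.  [the mainland: the mage | the island: the archer, the cleric, the knight, the orc, the rogue, the troll]
14. Smuggler goes back to the mainland alone.  [the mainland: the mage | the island: the archer, the cleric, the knight, the orc, the rogue, the troll]
15. Smuggler goes to the island with the mage.  [the mainland: — | the island: the archer, the cleric, the knight, the mage, the orc, the rogue, the troll]

No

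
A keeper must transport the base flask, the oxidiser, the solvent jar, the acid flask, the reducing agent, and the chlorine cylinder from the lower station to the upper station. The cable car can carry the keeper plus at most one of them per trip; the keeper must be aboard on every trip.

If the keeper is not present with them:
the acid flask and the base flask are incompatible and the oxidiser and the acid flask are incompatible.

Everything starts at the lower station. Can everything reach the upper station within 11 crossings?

Counting alone: the keeper can take at most 1 across per trip to the upper station, so moving all 6 needs at least 6 loaded trips out, with a return between consecutive ones — at least 11 crossings.
The safety rule pushes this higher. Following every safe sequence of crossings, the most of the 6 that can be at the upper station as the cable car arrives there on crossing 11 is 5 — never all 6.
So the move cannot be finished within 11 crossings. (The shortest complete plan takes 13:)
1. Keeper goes to the upper station with the acid flask.  [the lower station: the base flask, the chlorine cylinder, the oxidiser, the reducing agent, the solvent jar | the upper station: the acid flask]
2. Keeper goes back to the lower station alone.  [the lower station: the base flask, the chlorine cylinder, the oxidiser, the reducing agent, the solvent jar | the upper station: the acid flask]
3. Keeper goes to the upper station with the base flask.  [the lower station: the chlorine cylinder, the oxidiser, the reducing agent, the solvent jar | the upper station: the acid flask, the base flask]
4. Keeper goes back to the lower station with the acid flask.  [the lower station: the acid flask, the chlorine cylinder, the oxidiser, the reducing agent, the solvent jar | the upper station: the base flask]
5. Keeper goes to the upper station with the oxidiser.  [the lower station: the acid flask, the chlorine cylinder, the reducing agent, the solvent jar | the upper station: the base flask, the oxidiser]
6. Keeper goes back to the lower station alone.  [the lower station: the acid flask, the chlorine cylinder, the reducing agent, the solvent jar | the upper station: the base flask, the oxidiser]
7. Keeper goes to the upper station with the solvent jar.  [the lower station: the acid flask, the chlorine cylinder, the reducing agent | the upper station: the base flask, the oxidiser, the solvent jar]
8. Keeper goes back to the lower station alone.  [the lower station: the acid flask, the chlorine cylinder, the reducing agent | the upper station: the base flask, the oxidiser, the solvent jar]
9. Keeper goes to the upper station with the reducing agent.  [the lower station: the acid flask, the chlorine cylinder | the upper station: the base flask, the oxidiser, the reducing agent, the solvent jar]
10. Keeper goes back to the lower station alone.  [the lower station: the acid flask, the chlorine cylinder | the upper station: the base flask, the oxidiser, the reducing agent, the solvent jar]
11. Keeper goes to the upper station with the chlorine cylinder.  [the lower station: the acid flask | the upper station: the base flask, the chlorine cylinder, the oxidiser, the reducing agent, the solvent jar]
12. Keeper goes back to the lower station alone.  [the lower station: the acid flask | the upper station: the base flask, the chlorine cylinder, the oxidiser, the reducing agent, the solvent jar]
13. Keeper goes to the upper station with the acid flask.  [the lower station: — | the upper station: the acid flask, the base flask, the chlorine cylinder, the oxidiser, the reducing agent, the solvent jar]

No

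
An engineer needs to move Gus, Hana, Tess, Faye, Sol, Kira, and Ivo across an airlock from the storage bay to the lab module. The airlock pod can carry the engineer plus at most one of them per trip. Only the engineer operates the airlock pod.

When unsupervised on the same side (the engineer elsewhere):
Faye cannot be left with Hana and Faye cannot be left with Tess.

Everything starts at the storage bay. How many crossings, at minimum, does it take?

15

Counting alone: the engineer can take at most 1 across per trip to the lab module, so moving all 7 needs at least 7 loaded trips out, with a return between consecutive ones — at least 13 crossings.
The safety rule pushes this higher. Following every safe sequence of crossings, the most of the 7 that can be at the lab module as the airlock pod arrives there on crossing 13 is 6 — never all 7.
So no plan with fewer than 15 crossings exists, and this one achieves 15:
1. Engineer goes to the lab module with Faye.
2. Engineer goes back to the storage bay alone.
3. Engineer goes to the lab module with Gus.
4. Engineer goes back to the storage bay alone.
5. Engineer goes to the lab module with Hana.
6. Engineer goes back to the storage bay with Faye.
7. Engineer goes to the lab module with Tess.
8. Engineer goes back to the storage bay alone.
9. Engineer goes to the lab module with Sol.
10. Engineer goes back to the storage bay alone.
11. Engineer goes to the lab module with Kira.
12. Engineer goes back to the storage bay alone.
13. Engineer goes to the lab module with Ivo.
14. Engineer goes back to the storage bay alone.
15. Engineer goes to the lab module with Faye.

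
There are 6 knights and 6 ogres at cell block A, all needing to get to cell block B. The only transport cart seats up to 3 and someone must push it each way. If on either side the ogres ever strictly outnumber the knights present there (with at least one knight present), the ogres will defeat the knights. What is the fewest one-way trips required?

Following every safe sequence of crossings from the start, the most of the 12 that can be at cell block B as the transport cart arrives there on crossings 1, 3, 5 is 3, 5, 6 respectively; the best ever achieved is 6 of 12.
From crossing 7 on, no configuration arises that was not already reachable earlier: only 17 distinct safe configurations (who is on which side, and where the transport cart is) can ever be reached, none of them has everyone across, and every continuation just revisits them. They are: 0 knights + 0 ogres across (transport cart back at the start); 0 knights + 1 ogre across (transport cart there); 0 knights + 1 ogre across (transport cart back at the start); 0 knights + 2 ogres across (transport cart there); 0 knights + 2 ogres across (transport cart back at the start); 0 knights + 3 ogres across (transport cart there); 0 knights + 3 ogres across (transport cart back at the start); 0 knights + 4 ogres across (transport cart there); 0 knights + 4 ogres across (transport cart back at the start); 0 knights + 5 ogres across (transport cart there); 0 knights + 5 ogres across (transport cart back at the start); 0 knights + 6 ogres across (transport cart there); 1 knight + 1 ogre across (transport cart there); 1 knight + 1 ogre across (transport cart back at the start); 2 knights + 2 ogres across (transport cart there); 2 knights + 2 ogres across (transport cart back at the start); 3 knights + 3 ogres across (transport cart there). So no valid plan exists.

impossible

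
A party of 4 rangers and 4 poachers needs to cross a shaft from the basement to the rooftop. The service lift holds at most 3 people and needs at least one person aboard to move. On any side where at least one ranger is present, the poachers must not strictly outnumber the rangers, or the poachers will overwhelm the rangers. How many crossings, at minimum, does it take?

Counting alone: each trip to the rooftop takes at most 3 across and each return brings at least 1 back, so after t trips out (and t−1 returns) at most 3t − (t−1) of the 8 are across; that first reaches 8 at t = 4, so at least 7 crossings are needed.
The safety rule pushes this higher. Following every safe sequence of crossings, the most of the 8 that can be at the rooftop as the service lift arrives there on crossing 7 is 7 — never all 8.
So no plan with fewer than 9 crossings exists, and this one achieves 9:
1. 2 poachers → the rooftop.  (the basement: 4R 2P; the rooftop: 0R 2P)
2. 1 poacher ← the basement.  (the basement: 4R 3P; the rooftop: 0R 1P)
3. 3 poachers → the rooftop.  (the basement: 4R 0P; the rooftop: 0R 4P)
4. 1 poacher ← the basement.  (the basement: 4R 1P; the rooftop: 0R 3P)
5. 3 rangers → the rooftop.  (the basement: 1R 1P; the rooftop: 3R 3P)
6. 1 ranger and 1 poacher ← the basement.  (the basement: 2R 2P; the rooftop: 2R 2P)
7. 2 rangers → the rooftop.  (the basement: 0R 2P; the rooftop: 4R 2P)
8. 1 poacher ← the basement.  (the basement: 0R 3P; the rooftop: 4R 1P)
9. 3 poachers → the rooftop.  (the basement: 0R 0P; the rooftop: 4R 4P)

9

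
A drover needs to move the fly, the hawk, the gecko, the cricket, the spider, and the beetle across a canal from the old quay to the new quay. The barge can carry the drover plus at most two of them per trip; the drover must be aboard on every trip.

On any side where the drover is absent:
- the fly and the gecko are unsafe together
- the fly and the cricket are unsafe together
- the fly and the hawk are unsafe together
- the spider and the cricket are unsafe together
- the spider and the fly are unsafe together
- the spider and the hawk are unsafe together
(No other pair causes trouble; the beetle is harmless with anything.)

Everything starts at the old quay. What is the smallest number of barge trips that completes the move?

Counting alone: the drover can take at most 2 across per trip to the new quay, so moving all 6 needs at least 3 loaded trips out, with a return between consecutive ones — at least 5 crossings.
The safety rule pushes this higher. Following every safe sequence of crossings, the most of the 6 that can be at the new quay as the barge arrives there on crossings 5, 7 is 4, 5 respectively — never all 6.
So no plan with fewer than 9 crossings exists, and this one achieves 9:
1. Drover goes to the new quay with the fly and the spider.  [the old quay: the beetle, the cricket, the gecko, the hawk | the new quay: the fly, the spider]
2. Drover goes back to the old quay with the fly.  [the old quay: the beetle, the cricket, the fly, the gecko, the hawk | the new quay: the spider]
3. Drover goes to the new quay with the fly and the gecko.  [the old quay: the beetle, the cricket, the hawk | the new quay: the fly, the gecko, the spider]
4. Drover goes back to the old quay with the fly.  [the old quay: the beetle, the cricket, the fly, the hawk | the new quay: the gecko, the spider]
5. Drover goes to the new quay with the beetle and the fly.  [the old quay: the cricket, the hawk | the new quay: the beetle, the fly, the gecko, the spider]
6. Drover goes back to the old quay with the fly.  [the old quay: the cricket, the fly, the hawk | the new quay: the beetle, the gecko, the spider]
7. Drover goes to the new quay with the cricket and the hawk.  [the old quay: the fly | the new quay: the beetle, the cricket, the gecko, the hawk, the spider]
8. Drover goes back to the old quay with the spider.  [the old quay: the fly, the spider | the new quay: the beetle, the cricket, the gecko, the hawk]
9. Drover goes to the new quay with the fly and the spider.  [the old quay: — | the new quay: the beetle, the cricket, the fly, the gecko, the hawk, the spider]

9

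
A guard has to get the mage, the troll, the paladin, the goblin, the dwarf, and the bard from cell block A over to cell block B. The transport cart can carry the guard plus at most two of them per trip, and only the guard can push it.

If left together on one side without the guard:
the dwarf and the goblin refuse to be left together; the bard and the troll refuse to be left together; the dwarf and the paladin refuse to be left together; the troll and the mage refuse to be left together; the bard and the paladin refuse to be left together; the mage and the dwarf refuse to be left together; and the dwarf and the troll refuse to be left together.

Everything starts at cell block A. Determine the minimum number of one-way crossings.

Whatever the first load, the items left behind include a forbidden pair without the guard. No opening move is safe, so no plan exists.

impossible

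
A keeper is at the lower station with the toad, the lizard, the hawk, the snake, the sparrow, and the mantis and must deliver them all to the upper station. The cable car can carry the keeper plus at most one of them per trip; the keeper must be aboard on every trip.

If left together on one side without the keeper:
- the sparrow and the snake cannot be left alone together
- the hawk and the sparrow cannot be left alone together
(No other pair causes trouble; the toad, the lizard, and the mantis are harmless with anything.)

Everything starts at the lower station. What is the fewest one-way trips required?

13

Counting alone: the keeper can take at most 1 across per trip to the upper station, so moving all 6 needs at least 6 loaded trips out, with a return between consecutive ones — at least 11 crossings.
The safety rule pushes this higher. Following every safe sequence of crossings, the most of the 6 that can be at the upper station as the cable car arrives there on crossing 11 is 5 — never all 6.
So no plan with fewer than 13 crossings exists, and this one achieves 13:
1. Keeper goes to the upper station with the sparrow.  [the lower station: the hawk, the lizard, the mantis, the snake, the toad | the upper station: the sparrow]
2. Keeper goes back to the lower station alone.  [the lower station: the hawk, the lizard, the mantis, the snake, the toad | the upper station: the sparrow]
3. Keeper goes to the upper station with the toad.  [the lower station: the hawk, the lizard, the mantis, the snake | the upper station: the sparrow, the toad]
4. Keeper goes back to the lower station alone.  [the lower station: the hawk, the lizard, the mantis, the snake | the upper station: the sparrow, the toad]
5. Keeper goes to the upper station with the lizard.  [the lower station: the hawk, the mantis, the snake | the upper station: the lizard, the sparrow, the toad]
6. Keeper goes back to the lower station alone.  [the lower station: the hawk, the mantis, the snake | the upper station: the lizard, the sparrow, the toad]
7. Keeper goes to the upper station with the hawk.  [the lower station: the mantis, the snake | the upper station: the hawk, the lizard, the sparrow, the toad]
8. Keeper goes back to the lower station with the sparrow.  [the lower station: the mantis, the snake, the sparrow | the upper station: the hawk, the lizard, the toad]
9. Keeper goes to the upper station with the snake.  [the lower station: the mantis, the sparrow | the upper station: the hawk, the lizard, the snake, the toad]
10. Keeper goes back to the lower station alone.  [the lower station: the mantis, the sparrow | the upper station: the hawk, the lizard, the snake, the toad]
11. Keeper goes to the upper station with the mantis.  [the lower station: the sparrow | the upper station: the hawk, the lizard, the mantis, the snake, the toad]
12. Keeper goes back to the lower station alone.  [the lower station: the sparrow | the upper station: the hawk, the lizard, the mantis, the snake, the toad]
13. Keeper goes to the upper station with the sparrow.  [the lower station: — | the upper station: the hawk, the lizard, the mantis, the snake, the sparrow, the toad]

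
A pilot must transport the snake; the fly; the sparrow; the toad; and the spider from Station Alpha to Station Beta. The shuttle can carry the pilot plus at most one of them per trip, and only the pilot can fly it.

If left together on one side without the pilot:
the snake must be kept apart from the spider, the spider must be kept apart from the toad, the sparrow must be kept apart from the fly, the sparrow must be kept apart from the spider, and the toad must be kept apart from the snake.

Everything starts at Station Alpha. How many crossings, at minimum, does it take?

impossible

Whatever the first load, the items left behind include a forbidden pair without the pilot. No opening move is safe, so no plan exists.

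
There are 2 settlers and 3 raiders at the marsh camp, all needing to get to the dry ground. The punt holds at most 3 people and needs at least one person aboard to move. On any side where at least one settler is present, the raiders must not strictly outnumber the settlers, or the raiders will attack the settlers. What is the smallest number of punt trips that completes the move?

The raiders already outnumber the settlers at the marsh camp before anyone moves, so the starting position itself is disallowed.

impossible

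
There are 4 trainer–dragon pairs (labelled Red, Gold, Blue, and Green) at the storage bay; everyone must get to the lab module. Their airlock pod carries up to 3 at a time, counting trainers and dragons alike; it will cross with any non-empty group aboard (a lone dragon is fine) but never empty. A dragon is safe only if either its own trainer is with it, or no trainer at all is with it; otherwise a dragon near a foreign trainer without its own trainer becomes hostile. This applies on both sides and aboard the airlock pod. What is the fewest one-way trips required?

Counting alone: each trip to the lab module takes at most 3 across and each return brings at least 1 back, so after t trips out (and t−1 returns) at most 3t − (t−1) of the 8 are across; that first reaches 8 at t = 4, so at least 7 crossings are needed.
The safety rule pushes this higher. Following every safe sequence of crossings, the most of the 8 that can be at the lab module as the airlock pod arrives there on crossing 7 is 7 — never all 8.
So no plan with fewer than 9 crossings exists, and this one achieves 9:
1. dragon Red and trainer Red cross → the lab module.
2. trainer Red crosses ← the storage bay.
3. dragon Gold, trainer Gold, and trainer Red cross → the lab module.
4. dragon Red and trainer Red cross ← the storage bay.
5. trainer Blue, trainer Green, and trainer Red cross → the lab module.
6. dragon Gold crosses ← the storage bay.
7. dragon Gold and dragon Red cross → the lab module.
8. dragon Red crosses ← the storage bay.
9. dragon Blue, dragon Green, and dragon Red cross → the lab module.

9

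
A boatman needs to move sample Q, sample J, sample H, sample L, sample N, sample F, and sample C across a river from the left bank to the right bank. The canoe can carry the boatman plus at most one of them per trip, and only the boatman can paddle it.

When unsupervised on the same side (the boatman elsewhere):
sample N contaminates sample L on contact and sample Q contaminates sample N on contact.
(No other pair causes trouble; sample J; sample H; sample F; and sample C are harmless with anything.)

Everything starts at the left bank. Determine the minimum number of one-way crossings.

Counting alone: the boatman can take at most 1 across per trip to the right bank, so moving all 7 needs at least 7 loaded trips out, with a return between consecutive ones — at least 13 crossings.
The safety rule pushes this higher. Following every safe sequence of crossings, the most of the 7 that can be at the right bank as the canoe arrives there on crossing 13 is 6 — never all 7.
So no plan with fewer than 15 crossings exists, and this one achieves 15:
1. Boatman goes to the right bank with sample N.
2. Boatman goes back to the left bank alone.
3. Boatman goes to the right bank with sample Q.
4. Boatman goes back to the left bank with sample N.
5. Boatman goes to the right bank with sample L.
6. Boatman goes back to the left bank alone.
7. Boatman goes to the right bank with sample J.
8. Boatman goes back to the left bank alone.
9. Boatman goes to the right bank with sample H.
10. Boatman goes back to the left bank alone.
11. Boatman goes to the right bank with sample F.
12. Boatman goes back to the left bank alone.
13. Boatman goes to the right bank with sample C.
14. Boatman goes back to the left bank alone.
15. Boatman goes to the right bank with sample N.

15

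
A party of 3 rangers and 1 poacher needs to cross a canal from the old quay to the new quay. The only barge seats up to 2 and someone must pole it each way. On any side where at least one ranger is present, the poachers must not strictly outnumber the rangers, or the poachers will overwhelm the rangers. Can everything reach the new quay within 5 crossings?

Yes — this plan uses 5 crossings (≤ 5):
1. 1 ranger and 1 poacher → the new quay.  (the old quay: 2R 0P; the new quay: 1R 1P)
2. 1 poacher ← the old quay.  (the old quay: 2R 1P; the new quay: 1R 0P)
3. 1 ranger and 1 poacher → the new quay.  (the old quay: 1R 0P; the new quay: 2R 1P)
4. 1 poacher ← the old quay.  (the old quay: 1R 1P; the new quay: 2R 0P)
5. 1 ranger and 1 poacher → the new quay.  (the old quay: 0R 0P; the new quay: 3R 1P)

Yes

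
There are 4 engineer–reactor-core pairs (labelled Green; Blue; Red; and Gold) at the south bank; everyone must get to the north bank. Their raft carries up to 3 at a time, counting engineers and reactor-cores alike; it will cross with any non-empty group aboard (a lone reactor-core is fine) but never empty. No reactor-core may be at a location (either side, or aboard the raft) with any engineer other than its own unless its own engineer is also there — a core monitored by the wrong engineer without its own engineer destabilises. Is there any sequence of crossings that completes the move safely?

1. engineer Green and reactor-core Green cross → the north bank.
2. engineer Green crosses ← the south bank.
3. engineer Blue, engineer Green, and reactor-core Blue cross → the north bank.
4. engineer Green and reactor-core Green cross ← the south bank.
5. engineer Gold, engineer Green, and engineer Red cross → the north bank.
6. reactor-core Blue crosses ← the south bank.
7. reactor-core Blue and reactor-core Green cross → the north bank.
8. reactor-core Green crosses ← the south bank.
9. reactor-core Gold, reactor-core Green, and reactor-core Red cross → the north bank.

Yes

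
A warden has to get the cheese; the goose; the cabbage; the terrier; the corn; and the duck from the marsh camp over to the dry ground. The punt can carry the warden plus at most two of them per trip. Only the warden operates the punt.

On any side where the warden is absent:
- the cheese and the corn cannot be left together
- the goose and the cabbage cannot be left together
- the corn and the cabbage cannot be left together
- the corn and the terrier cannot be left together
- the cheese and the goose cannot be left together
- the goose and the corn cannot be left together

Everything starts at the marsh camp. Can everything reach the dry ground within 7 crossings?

Counting alone: the warden can take at most 2 across per trip to the dry ground, so moving all 6 needs at least 3 loaded trips out, with a return between consecutive ones — at least 5 crossings.
The safety rule pushes this higher. Following every safe sequence of crossings, the most of the 6 that can be at the dry ground as the punt arrives there on crossings 5, 7 is 4, 5 respectively — never all 6.
So the move cannot be finished within 7 crossings. (The shortest complete plan takes 9:)
1. Warden goes to the dry ground with the corn and the goose.  [the marsh camp: the cabbage, the cheese, the duck, the terrier | the dry ground: the corn, the goose]
2. Warden goes back to the marsh camp with the goose.  [the marsh camp: the cabbage, the cheese, the duck, the goose, the terrier | the dry ground: the corn]
3. Warden goes to the dry ground with the cabbage and the cheese.  [the marsh camp: the duck, the goose, the terrier | the dry ground: the cabbage, the cheese, the corn]
4. Warden goes back to the marsh camp with the corn.  [the marsh camp: the corn, the duck, the goose, the terrier | the dry ground: the cabbage, the cheese]
5. Warden goes to the dry ground with the goose and the terrier.  [the marsh camp: the corn, the duck | the dry ground: the cabbage, the cheese, the goose, the terrier]
6. Warden goes back to the marsh camp with the goose.  [the marsh camp: the corn, the duck, the goose | the dry ground: the cabbage, the cheese, the terrier]
7. Warden goes to the dry ground with the duck and the goose.  [the marsh camp: the corn | the dry ground: the cabbage, the cheese, the duck, the goose, the terrier]
8. Warden goes back to the marsh camp with the goose.  [the marsh camp: the corn, the goose | the dry ground: the cabbage, the cheese, the duck, the terrier]
9. Warden goes to the dry ground with the corn and the goose.  [the marsh camp: — | the dry ground: the cabbage, the cheese, the corn, the duck, the goose, the terrier]

No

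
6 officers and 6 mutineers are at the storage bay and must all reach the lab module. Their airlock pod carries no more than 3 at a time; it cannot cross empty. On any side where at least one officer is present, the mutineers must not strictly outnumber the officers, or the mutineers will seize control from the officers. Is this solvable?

Following every safe sequence of crossings from the start, the most of the 12 that can be at the lab module as the airlock pod arrives there on crossings 1, 3, 5 is 3, 5, 6 respectively; the best ever achieved is 6 of 12.
From crossing 7 on, no configuration arises that was not already reachable earlier: only 17 distinct safe configurations (who is on which side, and where the airlock pod is) can ever be reached, none of them has everyone across, and every continuation just revisits them. They are: 0 officers + 0 mutineers across (airlock pod back at the start); 0 officers + 1 mutineer across (airlock pod there); 0 officers + 1 mutineer across (airlock pod back at the start); 0 officers + 2 mutineers across (airlock pod there); 0 officers + 2 mutineers across (airlock pod back at the start); 0 officers + 3 mutineers across (airlock pod there); 0 officers + 3 mutineers across (airlock pod back at the start); 0 officers + 4 mutineers across (airlock pod there); 0 officers + 4 mutineers across (airlock pod back at the start); 0 officers + 5 mutineers across (airlock pod there); 0 officers + 5 mutineers across (airlock pod back at the start); 0 officers + 6 mutineers across (airlock pod there); 1 officer + 1 mutineer across (airlock pod there); 1 officer + 1 mutineer across (airlock pod back at the start); 2 officers + 2 mutineers across (airlock pod there); 2 officers + 2 mutineers across (airlock pod back at the start); 3 officers + 3 mutineers across (airlock pod there). So no valid plan exists.

No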